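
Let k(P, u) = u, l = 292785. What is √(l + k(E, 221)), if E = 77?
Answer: √293006 ≈ 541.30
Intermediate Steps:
√(l + k(E, 221)) = √(292785 + 221) = √293006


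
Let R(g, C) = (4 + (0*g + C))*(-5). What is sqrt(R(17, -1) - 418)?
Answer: I*sqrt(433) ≈ 20.809*I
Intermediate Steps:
R(g, C) = -20 - 5*C (R(g, C) = (4 + (0 + C))*(-5) = (4 + C)*(-5) = -20 - 5*C)
sqrt(R(17, -1) - 418) = sqrt((-20 - 5*(-1)) - 418) = sqrt((-20 + 5) - 418) = sqrt(-15 - 418) = sqrt(-433) = I*sqrt(433)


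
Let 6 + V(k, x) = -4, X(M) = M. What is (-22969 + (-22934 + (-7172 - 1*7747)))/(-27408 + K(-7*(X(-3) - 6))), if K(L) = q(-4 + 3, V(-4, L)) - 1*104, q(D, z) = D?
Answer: 6758/3057 ≈ 2.2107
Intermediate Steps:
V(k, x) = -10 (V(k, x) = -6 - 4 = -10)
K(L) = -105 (K(L) = (-4 + 3) - 1*104 = -1 - 104 = -105)
(-22969 + (-22934 + (-7172 - 1*7747)))/(-27408 + K(-7*(X(-3) - 6))) = (-22969 + (-22934 + (-7172 - 1*7747)))/(-27408 - 105) = (-22969 + (-22934 + (-7172 - 7747)))/(-27513) = (-22969 + (-22934 - 14919))*(-1/27513) = (-22969 - 37853)*(-1/27513) = -60822*(-1/27513) = 6758/3057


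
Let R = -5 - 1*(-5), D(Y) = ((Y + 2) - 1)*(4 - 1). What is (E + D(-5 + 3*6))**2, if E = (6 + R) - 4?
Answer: 1936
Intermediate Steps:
D(Y) = 3 + 3*Y (D(Y) = ((2 + Y) - 1)*3 = (1 + Y)*3 = 3 + 3*Y)
R = 0 (R = -5 + 5 = 0)
E = 2 (E = (6 + 0) - 4 = 6 - 4 = 2)
(E + D(-5 + 3*6))**2 = (2 + (3 + 3*(-5 + 3*6)))**2 = (2 + (3 + 3*(-5 + 18)))**2 = (2 + (3 + 3*13))**2 = (2 + (3 + 39))**2 = (2 + 42)**2 = 44**2 = 1936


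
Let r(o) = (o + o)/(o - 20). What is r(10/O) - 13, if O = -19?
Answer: -505/39 ≈ -12.949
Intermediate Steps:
r(o) = 2*o/(-20 + o) (r(o) = (2*o)/(-20 + o) = 2*o/(-20 + o))
r(10/O) - 13 = 2*(10/(-19))/(-20 + 10/(-19)) - 13 = 2*(10*(-1/19))/(-20 + 10*(-1/19)) - 13 = 2*(-10/19)/(-20 - 10/19) - 13 = 2*(-10/19)/(-390/19) - 13 = 2*(-10/19)*(-19/390) - 13 = 2/39 - 13 = -505/39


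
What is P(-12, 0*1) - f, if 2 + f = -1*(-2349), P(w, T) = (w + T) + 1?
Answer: -2358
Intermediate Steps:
P(w, T) = 1 + T + w (P(w, T) = (T + w) + 1 = 1 + T + w)
f = 2347 (f = -2 - 1*(-2349) = -2 + 2349 = 2347)
P(-12, 0*1) - f = (1 + 0*1 - 12) - 1*2347 = (1 + 0 - 12) - 2347 = -11 - 2347 = -2358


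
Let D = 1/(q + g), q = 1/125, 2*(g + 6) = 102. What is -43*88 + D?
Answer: -21288659/5626 ≈ -3784.0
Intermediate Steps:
g = 45 (g = -6 + (½)*102 = -6 + 51 = 45)
q = 1/125 ≈ 0.0080000
D = 125/5626 (D = 1/(1/125 + 45) = 1/(5626/125) = 125/5626 ≈ 0.022218)
-43*88 + D = -43*88 + 125/5626 = -3784 + 125/5626 = -21288659/5626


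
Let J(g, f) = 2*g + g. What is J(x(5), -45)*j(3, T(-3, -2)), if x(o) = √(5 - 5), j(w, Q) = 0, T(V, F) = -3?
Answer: 0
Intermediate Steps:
x(o) = 0 (x(o) = √0 = 0)
J(g, f) = 3*g
J(x(5), -45)*j(3, T(-3, -2)) = (3*0)*0 = 0*0 = 0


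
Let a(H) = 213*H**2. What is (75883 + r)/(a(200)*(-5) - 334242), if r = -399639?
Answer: 161878/21467121 ≈ 0.0075407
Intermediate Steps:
(75883 + r)/(a(200)*(-5) - 334242) = (75883 - 399639)/((213*200**2)*(-5) - 334242) = -323756/((213*40000)*(-5) - 334242) = -323756/(8520000*(-5) - 334242) = -323756/(-42600000 - 334242) = -323756/(-42934242) = -323756*(-1/42934242) = 161878/21467121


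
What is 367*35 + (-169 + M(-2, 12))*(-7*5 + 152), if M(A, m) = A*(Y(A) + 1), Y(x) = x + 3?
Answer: -7396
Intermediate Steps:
Y(x) = 3 + x
M(A, m) = A*(4 + A) (M(A, m) = A*((3 + A) + 1) = A*(4 + A))
367*35 + (-169 + M(-2, 12))*(-7*5 + 152) = 367*35 + (-169 - 2*(4 - 2))*(-7*5 + 152) = 12845 + (-169 - 2*2)*(-35 + 152) = 12845 + (-169 - 4)*117 = 12845 - 173*117 = 12845 - 20241 = -7396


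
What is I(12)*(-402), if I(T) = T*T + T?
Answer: -62712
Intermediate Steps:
I(T) = T + T**2 (I(T) = T**2 + T = T + T**2)
I(12)*(-402) = (12*(1 + 12))*(-402) = (12*13)*(-402) = 156*(-402) = -62712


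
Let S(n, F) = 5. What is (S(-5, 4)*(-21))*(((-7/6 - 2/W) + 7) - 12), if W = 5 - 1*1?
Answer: 700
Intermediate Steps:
W = 4 (W = 5 - 1 = 4)
(S(-5, 4)*(-21))*(((-7/6 - 2/W) + 7) - 12) = (5*(-21))*(((-7/6 - 2/4) + 7) - 12) = -105*(((-7*⅙ - 2*¼) + 7) - 12) = -105*(((-7/6 - ½) + 7) - 12) = -105*((-5/3 + 7) - 12) = -105*(16/3 - 12) = -105*(-20/3) = 700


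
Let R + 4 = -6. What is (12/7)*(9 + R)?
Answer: -12/7 ≈ -1.7143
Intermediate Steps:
R = -10 (R = -4 - 6 = -10)
(12/7)*(9 + R) = (12/7)*(9 - 10) = (12*(⅐))*(-1) = (12/7)*(-1) = -12/7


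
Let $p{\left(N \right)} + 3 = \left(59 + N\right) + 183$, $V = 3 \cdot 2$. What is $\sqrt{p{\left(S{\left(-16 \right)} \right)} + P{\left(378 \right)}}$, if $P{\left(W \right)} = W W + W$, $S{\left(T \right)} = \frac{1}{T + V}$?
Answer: $\frac{\sqrt{14350090}}{10} \approx 378.81$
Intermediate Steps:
$V = 6$
$S{\left(T \right)} = \frac{1}{6 + T}$ ($S{\left(T \right)} = \frac{1}{T + 6} = \frac{1}{6 + T}$)
$P{\left(W \right)} = W + W^{2}$ ($P{\left(W \right)} = W^{2} + W = W + W^{2}$)
$p{\left(N \right)} = 239 + N$ ($p{\left(N \right)} = -3 + \left(\left(59 + N\right) + 183\right) = -3 + \left(242 + N\right) = 239 + N$)
$\sqrt{p{\left(S{\left(-16 \right)} \right)} + P{\left(378 \right)}} = \sqrt{\left(239 + \frac{1}{6 - 16}\right) + 378 \left(1 + 378\right)} = \sqrt{\left(239 + \frac{1}{-10}\right) + 378 \cdot 379} = \sqrt{\left(239 - \frac{1}{10}\right) + 143262} = \sqrt{\frac{2389}{10} + 143262} = \sqrt{\frac{1435009}{10}} = \frac{\sqrt{14350090}}{10}$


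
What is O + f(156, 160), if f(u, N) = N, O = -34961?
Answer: -34801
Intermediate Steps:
O + f(156, 160) = -34961 + 160 = -34801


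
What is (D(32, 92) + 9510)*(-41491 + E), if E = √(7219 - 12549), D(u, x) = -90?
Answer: -390845220 + 9420*I*√5330 ≈ -3.9085e+8 + 6.8773e+5*I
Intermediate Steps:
E = I*√5330 (E = √(-5330) = I*√5330 ≈ 73.007*I)
(D(32, 92) + 9510)*(-41491 + E) = (-90 + 9510)*(-41491 + I*√5330) = 9420*(-41491 + I*√5330) = -390845220 + 9420*I*√5330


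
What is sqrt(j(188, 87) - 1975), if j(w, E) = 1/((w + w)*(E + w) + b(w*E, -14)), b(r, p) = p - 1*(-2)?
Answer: I*sqrt(5277732505253)/51694 ≈ 44.441*I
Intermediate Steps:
b(r, p) = 2 + p (b(r, p) = p + 2 = 2 + p)
j(w, E) = 1/(-12 + 2*w*(E + w)) (j(w, E) = 1/((w + w)*(E + w) + (2 - 14)) = 1/((2*w)*(E + w) - 12) = 1/(2*w*(E + w) - 12) = 1/(-12 + 2*w*(E + w)))
sqrt(j(188, 87) - 1975) = sqrt(1/(2*(-6 + 188**2 + 87*188)) - 1975) = sqrt(1/(2*(-6 + 35344 + 16356)) - 1975) = sqrt((1/2)/51694 - 1975) = sqrt((1/2)*(1/51694) - 1975) = sqrt(1/103388 - 1975) = sqrt(-204191299/103388) = I*sqrt(5277732505253)/51694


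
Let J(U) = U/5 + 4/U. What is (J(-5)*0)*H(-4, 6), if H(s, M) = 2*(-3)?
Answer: 0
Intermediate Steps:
H(s, M) = -6
J(U) = 4/U + U/5 (J(U) = U*(⅕) + 4/U = U/5 + 4/U = 4/U + U/5)
(J(-5)*0)*H(-4, 6) = ((4/(-5) + (⅕)*(-5))*0)*(-6) = ((4*(-⅕) - 1)*0)*(-6) = ((-⅘ - 1)*0)*(-6) = -9/5*0*(-6) = 0*(-6) = 0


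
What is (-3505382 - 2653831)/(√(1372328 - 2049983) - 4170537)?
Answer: 2854136189709/1932597727336 + 75963627*I*√55/1932597727336 ≈ 1.4768 + 0.0002915*I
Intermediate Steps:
(-3505382 - 2653831)/(√(1372328 - 2049983) - 4170537) = -6159213/(√(-677655) - 4170537) = -6159213/(111*I*√55 - 4170537) = -6159213/(-4170537 + 111*I*√55)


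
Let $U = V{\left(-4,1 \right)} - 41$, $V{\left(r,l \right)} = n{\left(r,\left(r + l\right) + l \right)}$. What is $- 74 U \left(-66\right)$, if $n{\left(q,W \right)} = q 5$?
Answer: $-297924$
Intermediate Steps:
$n{\left(q,W \right)} = 5 q$
$V{\left(r,l \right)} = 5 r$
$U = -61$ ($U = 5 \left(-4\right) - 41 = -20 - 41 = -61$)
$- 74 U \left(-66\right) = \left(-74\right) \left(-61\right) \left(-66\right) = 4514 \left(-66\right) = -297924$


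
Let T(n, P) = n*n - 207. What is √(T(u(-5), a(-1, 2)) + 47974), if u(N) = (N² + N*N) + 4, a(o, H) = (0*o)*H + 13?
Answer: √50683 ≈ 225.13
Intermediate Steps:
a(o, H) = 13 (a(o, H) = 0*H + 13 = 0 + 13 = 13)
u(N) = 4 + 2*N² (u(N) = (N² + N²) + 4 = 2*N² + 4 = 4 + 2*N²)
T(n, P) = -207 + n² (T(n, P) = n² - 207 = -207 + n²)
√(T(u(-5), a(-1, 2)) + 47974) = √((-207 + (4 + 2*(-5)²)²) + 47974) = √((-207 + (4 + 2*25)²) + 47974) = √((-207 + (4 + 50)²) + 47974) = √((-207 + 54²) + 47974) = √((-207 + 2916) + 47974) = √(2709 + 47974) = √50683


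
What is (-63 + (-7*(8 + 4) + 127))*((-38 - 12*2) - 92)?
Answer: 3080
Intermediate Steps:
(-63 + (-7*(8 + 4) + 127))*((-38 - 12*2) - 92) = (-63 + (-7*12 + 127))*((-38 - 1*24) - 92) = (-63 + (-84 + 127))*((-38 - 24) - 92) = (-63 + 43)*(-62 - 92) = -20*(-154) = 3080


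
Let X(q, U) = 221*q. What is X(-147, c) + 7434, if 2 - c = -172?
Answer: -25053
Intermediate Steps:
c = 174 (c = 2 - 1*(-172) = 2 + 172 = 174)
X(-147, c) + 7434 = 221*(-147) + 7434 = -32487 + 7434 = -25053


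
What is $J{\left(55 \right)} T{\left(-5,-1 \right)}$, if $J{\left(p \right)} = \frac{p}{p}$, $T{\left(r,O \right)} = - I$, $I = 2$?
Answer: $-2$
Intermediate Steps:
$T{\left(r,O \right)} = -2$ ($T{\left(r,O \right)} = \left(-1\right) 2 = -2$)
$J{\left(p \right)} = 1$
$J{\left(55 \right)} T{\left(-5,-1 \right)} = 1 \left(-2\right) = -2$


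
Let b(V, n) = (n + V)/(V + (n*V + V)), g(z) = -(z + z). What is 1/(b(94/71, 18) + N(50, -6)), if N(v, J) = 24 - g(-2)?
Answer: 470/9743 ≈ 0.048240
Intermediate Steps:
g(z) = -2*z
b(V, n) = (V + n)/(2*V + V*n) (b(V, n) = (V + n)/(V + (V*n + V)) = (V + n)/(V + (V + V*n)) = (V + n)/(2*V + V*n))
N(v, J) = 20 (N(v, J) = 24 - (-2)*(-2) = 24 - 1*4 = 24 - 4 = 20)
1/(b(94/71, 18) + N(50, -6)) = 1/((94/71 + 18)/(((94/71))*(2 + 18)) + 20) = 1/((94*(1/71) + 18)/((94*(1/71))*20) + 20) = 1/((1/20)*(94/71 + 18)/(94/71) + 20) = 1/((71/94)*(1/20)*(1372/71) + 20) = 1/(343/470 + 20) = 1/(9743/470) = 470/9743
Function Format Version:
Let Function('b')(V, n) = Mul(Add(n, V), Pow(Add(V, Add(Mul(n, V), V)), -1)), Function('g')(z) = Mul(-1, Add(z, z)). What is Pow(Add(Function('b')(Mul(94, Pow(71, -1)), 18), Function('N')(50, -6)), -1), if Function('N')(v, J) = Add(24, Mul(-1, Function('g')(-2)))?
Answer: Rational(470, 9743) ≈ 0.048240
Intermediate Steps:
Function('g')(z) = Mul(-2, z) (Function('g')(z) = Mul(-1, Mul(2, z)) = Mul(-2, z))
Function('b')(V, n) = Mul(Pow(Add(Mul(2, V), Mul(V, n)), -1), Add(V, n)) (Function('b')(V, n) = Mul(Add(V, n), Pow(Add(V, Add(Mul(V, n), V)), -1)) = Mul(Add(V, n), Pow(Add(V, Add(V, Mul(V, n))), -1)) = Mul(Add(V, n), Pow(Add(Mul(2, V), Mul(V, n)), -1)) = Mul(Pow(Add(Mul(2, V), Mul(V, n)), -1), Add(V, n)))
Function('N')(v, J) = 20 (Function('N')(v, J) = Add(24, Mul(-1, Mul(-2, -2))) = Add(24, Mul(-1, 4)) = Add(24, -4) = 20)
Pow(Add(Function('b')(Mul(94, Pow(71, -1)), 18), Function('N')(50, -6)), -1) = Pow(Add(Mul(Pow(Mul(94, Pow(71, -1)), -1), Pow(Add(2, 18), -1), Add(Mul(94, Pow(71, -1)), 18)), 20), -1) = Pow(Add(Mul(Pow(Mul(94, Rational(1, 71)), -1), Pow(20, -1), Add(Mul(94, Rational(1, 71)), 18)), 20), -1) = Pow(Add(Mul(Pow(Rational(94, 71), -1), Rational(1, 20), Add(Rational(94, 71), 18)), 20), -1) = Pow(Add(Mul(Rational(71, 94), Rational(1, 20), Rational(1372, 71)), 20), -1) = Pow(Add(Rational(343, 470), 20), -1) = Pow(Rational(9743, 470), -1) = Rational(470, 9743)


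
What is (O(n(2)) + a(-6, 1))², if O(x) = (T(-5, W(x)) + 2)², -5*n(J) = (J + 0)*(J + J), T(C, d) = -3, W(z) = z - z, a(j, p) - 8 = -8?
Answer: 1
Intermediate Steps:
a(j, p) = 0 (a(j, p) = 8 - 8 = 0)
W(z) = 0
n(J) = -2*J²/5 (n(J) = -(J + 0)*(J + J)/5 = -J*2*J/5 = -2*J²/5)
O(x) = 1 (O(x) = (-3 + 2)² = (-1)² = 1)
(O(n(2)) + a(-6, 1))² = (1 + 0)² = 1² = 1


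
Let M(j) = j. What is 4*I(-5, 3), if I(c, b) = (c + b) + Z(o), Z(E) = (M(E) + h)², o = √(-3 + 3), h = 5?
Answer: 92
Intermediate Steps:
o = 0 (o = √0 = 0)
Z(E) = (5 + E)² (Z(E) = (E + 5)² = (5 + E)²)
I(c, b) = 25 + b + c (I(c, b) = (c + b) + (5 + 0)² = (b + c) + 5² = (b + c) + 25 = 25 + b + c)
4*I(-5, 3) = 4*(25 + 3 - 5) = 4*23 = 92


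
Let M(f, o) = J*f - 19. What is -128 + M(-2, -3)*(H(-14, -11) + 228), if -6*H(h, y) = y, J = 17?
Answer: -73855/6 ≈ -12309.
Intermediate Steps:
H(h, y) = -y/6
M(f, o) = -19 + 17*f (M(f, o) = 17*f - 19 = -19 + 17*f)
-128 + M(-2, -3)*(H(-14, -11) + 228) = -128 + (-19 + 17*(-2))*(-1/6*(-11) + 228) = -128 + (-19 - 34)*(11/6 + 228) = -128 - 53*1379/6 = -128 - 73087/6 = -73855/6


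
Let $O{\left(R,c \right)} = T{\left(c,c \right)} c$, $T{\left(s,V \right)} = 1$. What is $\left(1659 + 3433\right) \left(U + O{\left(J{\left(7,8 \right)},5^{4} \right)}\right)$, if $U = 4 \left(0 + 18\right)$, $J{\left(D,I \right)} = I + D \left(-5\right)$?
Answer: $3549124$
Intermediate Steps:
$J{\left(D,I \right)} = I - 5 D$
$U = 72$ ($U = 4 \cdot 18 = 72$)
$O{\left(R,c \right)} = c$ ($O{\left(R,c \right)} = 1 c = c$)
$\left(1659 + 3433\right) \left(U + O{\left(J{\left(7,8 \right)},5^{4} \right)}\right) = \left(1659 + 3433\right) \left(72 + 5^{4}\right) = 5092 \left(72 + 625\right) = 5092 \cdot 697 = 3549124$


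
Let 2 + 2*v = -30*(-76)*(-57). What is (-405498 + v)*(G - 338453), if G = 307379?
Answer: 14619664446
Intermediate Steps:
v = -64981 (v = -1 + (-30*(-76)*(-57))/2 = -1 + (2280*(-57))/2 = -1 + (½)*(-129960) = -1 - 64980 = -64981)
(-405498 + v)*(G - 338453) = (-405498 - 64981)*(307379 - 338453) = -470479*(-31074) = 14619664446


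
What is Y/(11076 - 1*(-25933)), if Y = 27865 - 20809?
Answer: 1008/5287 ≈ 0.19066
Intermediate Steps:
Y = 7056
Y/(11076 - 1*(-25933)) = 7056/(11076 - 1*(-25933)) = 7056/(11076 + 25933) = 7056/37009 = 7056*(1/37009) = 1008/5287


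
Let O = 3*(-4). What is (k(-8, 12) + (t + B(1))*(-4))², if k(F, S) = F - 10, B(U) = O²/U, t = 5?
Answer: 376996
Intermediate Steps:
O = -12
B(U) = 144/U (B(U) = (-12)²/U = 144/U)
k(F, S) = -10 + F
(k(-8, 12) + (t + B(1))*(-4))² = ((-10 - 8) + (5 + 144/1)*(-4))² = (-18 + (5 + 144*1)*(-4))² = (-18 + (5 + 144)*(-4))² = (-18 + 149*(-4))² = (-18 - 596)² = (-614)² = 376996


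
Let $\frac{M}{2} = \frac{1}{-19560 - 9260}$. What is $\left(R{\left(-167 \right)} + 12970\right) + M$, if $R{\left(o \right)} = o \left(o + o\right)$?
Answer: $\frac{990658679}{14410} \approx 68748.0$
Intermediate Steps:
$R{\left(o \right)} = 2 o^{2}$ ($R{\left(o \right)} = o 2 o = 2 o^{2}$)
$M = - \frac{1}{14410}$ ($M = \frac{2}{-19560 - 9260} = \frac{2}{-28820} = 2 \left(- \frac{1}{28820}\right) = - \frac{1}{14410} \approx -6.9396 \cdot 10^{-5}$)
$\left(R{\left(-167 \right)} + 12970\right) + M = \left(2 \left(-167\right)^{2} + 12970\right) - \frac{1}{14410} = \left(2 \cdot 27889 + 12970\right) - \frac{1}{14410} = \left(55778 + 12970\right) - \frac{1}{14410} = 68748 - \frac{1}{14410} = \frac{990658679}{14410}$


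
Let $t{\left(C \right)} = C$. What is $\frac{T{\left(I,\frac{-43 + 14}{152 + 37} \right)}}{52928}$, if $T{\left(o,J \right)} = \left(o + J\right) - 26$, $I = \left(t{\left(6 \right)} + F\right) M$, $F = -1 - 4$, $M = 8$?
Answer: $- \frac{3431}{10003392} \approx -0.00034298$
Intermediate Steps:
$F = -5$ ($F = -1 - 4 = -5$)
$I = 8$ ($I = \left(6 - 5\right) 8 = 1 \cdot 8 = 8$)
$T{\left(o,J \right)} = -26 + J + o$ ($T{\left(o,J \right)} = \left(J + o\right) - 26 = -26 + J + o$)
$\frac{T{\left(I,\frac{-43 + 14}{152 + 37} \right)}}{52928} = \frac{-26 + \frac{-43 + 14}{152 + 37} + 8}{52928} = \left(-26 - \frac{29}{189} + 8\right) \frac{1}{52928} = \left(- \frac{3431}{189}\right) \frac{1}{52928} = - \frac{3431}{10003392}$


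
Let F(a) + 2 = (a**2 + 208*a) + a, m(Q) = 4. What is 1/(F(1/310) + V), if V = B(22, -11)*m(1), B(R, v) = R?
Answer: 96100/8329391 ≈ 0.011537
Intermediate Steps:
F(a) = -2 + a**2 + 209*a (F(a) = -2 + ((a**2 + 208*a) + a) = -2 + (a**2 + 209*a) = -2 + a**2 + 209*a)
V = 88 (V = 22*4 = 88)
1/(F(1/310) + V) = 1/((-2 + (1/310)**2 + 209/310) + 88) = 1/((-2 + (1/310)**2 + 209*(1/310)) + 88) = 1/((-2 + 1/96100 + 209/310) + 88) = 1/(-127409/96100 + 88) = 1/(8329391/96100) = 96100/8329391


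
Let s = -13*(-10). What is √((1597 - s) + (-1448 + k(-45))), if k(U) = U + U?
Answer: I*√71 ≈ 8.4261*I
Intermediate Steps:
s = 130
k(U) = 2*U
√((1597 - s) + (-1448 + k(-45))) = √((1597 - 1*130) + (-1448 + 2*(-45))) = √((1597 - 130) + (-1448 - 90)) = √(1467 - 1538) = √(-71) = I*√71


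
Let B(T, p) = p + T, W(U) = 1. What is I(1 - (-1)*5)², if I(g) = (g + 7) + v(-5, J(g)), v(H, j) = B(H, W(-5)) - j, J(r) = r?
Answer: 9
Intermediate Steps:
B(T, p) = T + p
v(H, j) = 1 + H - j (v(H, j) = (H + 1) - j = (1 + H) - j = 1 + H - j)
I(g) = 3 (I(g) = (g + 7) + (1 - 5 - g) = (7 + g) + (-4 - g) = 3)
I(1 - (-1)*5)² = 3² = 9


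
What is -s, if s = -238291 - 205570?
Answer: 443861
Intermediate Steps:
s = -443861
-s = -1*(-443861) = 443861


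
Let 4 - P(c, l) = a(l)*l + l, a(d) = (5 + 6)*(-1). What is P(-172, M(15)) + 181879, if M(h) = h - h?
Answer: 181883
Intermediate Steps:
a(d) = -11 (a(d) = 11*(-1) = -11)
M(h) = 0
P(c, l) = 4 + 10*l (P(c, l) = 4 - (-11*l + l) = 4 - (-10)*l = 4 + 10*l)
P(-172, M(15)) + 181879 = (4 + 10*0) + 181879 = (4 + 0) + 181879 = 4 + 181879 = 181883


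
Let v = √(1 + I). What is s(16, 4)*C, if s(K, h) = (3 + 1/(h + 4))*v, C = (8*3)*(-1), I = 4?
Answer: -75*√5 ≈ -167.71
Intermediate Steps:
C = -24 (C = 24*(-1) = -24)
v = √5 (v = √(1 + 4) = √5 ≈ 2.2361)
s(K, h) = √5*(3 + 1/(4 + h)) (s(K, h) = (3 + 1/(h + 4))*√5 = (3 + 1/(4 + h))*√5 = √5*(3 + 1/(4 + h)))
s(16, 4)*C = (√5*(13 + 3*4)/(4 + 4))*(-24) = (√5*(13 + 12)/8)*(-24) = (√5*(⅛)*25)*(-24) = (25*√5/8)*(-24) = -75*√5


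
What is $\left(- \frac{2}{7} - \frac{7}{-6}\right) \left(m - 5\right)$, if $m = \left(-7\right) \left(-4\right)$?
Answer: $\frac{851}{42} \approx 20.262$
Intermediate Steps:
$m = 28$
$\left(- \frac{2}{7} - \frac{7}{-6}\right) \left(m - 5\right) = \left(- \frac{2}{7} - \frac{7}{-6}\right) \left(28 - 5\right) = \left(\left(-2\right) \frac{1}{7} - - \frac{7}{6}\right) 23 = \left(- \frac{2}{7} + \frac{7}{6}\right) 23 = \frac{37}{42} \cdot 23 = \frac{851}{42}$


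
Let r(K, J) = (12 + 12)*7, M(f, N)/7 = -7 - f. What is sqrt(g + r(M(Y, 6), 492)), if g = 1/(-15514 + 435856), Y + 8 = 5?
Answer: sqrt(29683483110294)/420342 ≈ 12.961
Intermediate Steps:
Y = -3 (Y = -8 + 5 = -3)
g = 1/420342 ≈ 2.3790e-6
M(f, N) = -49 - 7*f (M(f, N) = 7*(-7 - f) = -49 - 7*f)
r(K, J) = 168 (r(K, J) = 24*7 = 168)
sqrt(g + r(M(Y, 6), 492)) = sqrt(1/420342 + 168) = sqrt(70617457/420342) = sqrt(29683483110294)/420342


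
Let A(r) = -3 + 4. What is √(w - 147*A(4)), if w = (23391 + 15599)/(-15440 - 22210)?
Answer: I*√2098437810/3765 ≈ 12.167*I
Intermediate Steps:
w = -3899/3765 (w = 38990/(-37650) = 38990*(-1/37650) = -3899/3765 ≈ -1.0356)
A(r) = 1
√(w - 147*A(4)) = √(-3899/3765 - 147*1) = √(-3899/3765 - 147) = √(-557354/3765) = I*√2098437810/3765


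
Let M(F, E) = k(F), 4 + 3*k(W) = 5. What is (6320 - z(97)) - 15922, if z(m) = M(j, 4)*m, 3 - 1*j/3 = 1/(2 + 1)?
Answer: -28903/3 ≈ -9634.3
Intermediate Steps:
k(W) = 1/3 (k(W) = -4/3 + (1/3)*5 = -4/3 + 5/3 = 1/3)
j = 8 (j = 9 - 3/(2 + 1) = 9 - 3/3 = 9 - 3*1/3 = 9 - 1 = 8)
M(F, E) = 1/3
z(m) = m/3
(6320 - z(97)) - 15922 = (6320 - 97/3) - 15922 = 18863/3 - 15922 = -28903/3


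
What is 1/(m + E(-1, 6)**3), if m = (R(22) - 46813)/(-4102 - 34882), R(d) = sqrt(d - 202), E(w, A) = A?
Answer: 330091445288/71696134565629 + 233904*I*sqrt(5)/71696134565629 ≈ 0.004604 + 7.295e-9*I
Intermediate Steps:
R(d) = sqrt(-202 + d)
m = 46813/38984 - 3*I*sqrt(5)/19492 (m = (sqrt(-202 + 22) - 46813)/(-4102 - 34882) = (sqrt(-180) - 46813)/(-38984) = (6*I*sqrt(5) - 46813)*(-1/38984) = (-46813 + 6*I*sqrt(5))*(-1/38984) = 46813/38984 - 3*I*sqrt(5)/19492 ≈ 1.2008 - 0.00034415*I)
1/(m + E(-1, 6)**3) = 1/((46813/38984 - 3*I*sqrt(5)/19492) + 6**3) = 1/((46813/38984 - 3*I*sqrt(5)/19492) + 216) = 1/(8467357/38984 - 3*I*sqrt(5)/19492)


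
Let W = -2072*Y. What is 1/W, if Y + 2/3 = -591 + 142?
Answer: 3/2795128 ≈ 1.0733e-6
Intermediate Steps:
Y = -1349/3 (Y = -2/3 + (-591 + 142) = -2/3 - 449 = -1349/3 ≈ -449.67)
W = 2795128/3 (W = -2072*(-1349/3) = 2795128/3 ≈ 9.3171e+5)
1/W = 1/(2795128/3) = 3/2795128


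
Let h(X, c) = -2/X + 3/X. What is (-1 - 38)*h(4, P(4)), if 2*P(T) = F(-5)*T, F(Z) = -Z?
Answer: -39/4 ≈ -9.7500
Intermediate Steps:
P(T) = 5*T/2 (P(T) = ((-1*(-5))*T)/2 = (5*T)/2 = 5*T/2)
h(X, c) = 1/X
(-1 - 38)*h(4, P(4)) = (-1 - 38)/4 = -39*1/4 = -39/4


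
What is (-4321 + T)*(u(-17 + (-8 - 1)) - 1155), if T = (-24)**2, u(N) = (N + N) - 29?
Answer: 4628820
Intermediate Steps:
u(N) = -29 + 2*N (u(N) = 2*N - 29 = -29 + 2*N)
T = 576
(-4321 + T)*(u(-17 + (-8 - 1)) - 1155) = (-4321 + 576)*((-29 + 2*(-17 + (-8 - 1))) - 1155) = -3745*((-29 + 2*(-17 - 9)) - 1155) = -3745*((-29 + 2*(-26)) - 1155) = -3745*((-29 - 52) - 1155) = -3745*(-81 - 1155) = -3745*(-1236) = 4628820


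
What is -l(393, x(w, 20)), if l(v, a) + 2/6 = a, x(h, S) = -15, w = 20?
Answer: 46/3 ≈ 15.333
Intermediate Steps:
l(v, a) = -⅓ + a
-l(393, x(w, 20)) = -(-⅓ - 15) = -1*(-46/3) = 46/3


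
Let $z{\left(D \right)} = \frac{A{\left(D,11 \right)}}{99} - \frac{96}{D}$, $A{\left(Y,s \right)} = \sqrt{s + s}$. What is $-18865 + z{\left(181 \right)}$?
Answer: $- \frac{3414661}{181} + \frac{\sqrt{22}}{99} \approx -18865.0$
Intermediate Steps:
$A{\left(Y,s \right)} = \sqrt{2} \sqrt{s}$ ($A{\left(Y,s \right)} = \sqrt{2 s} = \sqrt{2} \sqrt{s}$)
$z{\left(D \right)} = - \frac{96}{D} + \frac{\sqrt{22}}{99}$ ($z{\left(D \right)} = \frac{\sqrt{2} \sqrt{11}}{99} - \frac{96}{D} = \sqrt{22} \cdot \frac{1}{99} - \frac{96}{D} = \frac{\sqrt{22}}{99} - \frac{96}{D} = - \frac{96}{D} + \frac{\sqrt{22}}{99}$)
$-18865 + z{\left(181 \right)} = -18865 + \left(- \frac{96}{181} + \frac{\sqrt{22}}{99}\right) = -18865 + \left(\left(-96\right) \frac{1}{181} + \frac{\sqrt{22}}{99}\right) = -18865 - \left(\frac{96}{181} - \frac{\sqrt{22}}{99}\right) = - \frac{3414661}{181} + \frac{\sqrt{22}}{99}$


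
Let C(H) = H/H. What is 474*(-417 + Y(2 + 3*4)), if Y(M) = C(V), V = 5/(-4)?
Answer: -197184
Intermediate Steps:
V = -5/4 (V = 5*(-¼) = -5/4 ≈ -1.2500)
C(H) = 1
Y(M) = 1
474*(-417 + Y(2 + 3*4)) = 474*(-417 + 1) = 474*(-416) = -197184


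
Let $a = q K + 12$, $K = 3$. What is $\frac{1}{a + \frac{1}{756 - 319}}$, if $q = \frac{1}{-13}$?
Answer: $\frac{5681}{66874} \approx 0.084951$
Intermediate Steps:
$q = - \frac{1}{13} \approx -0.076923$
$a = \frac{153}{13}$ ($a = \left(- \frac{1}{13}\right) 3 + 12 = - \frac{3}{13} + 12 = \frac{153}{13} \approx 11.769$)
$\frac{1}{a + \frac{1}{756 - 319}} = \frac{1}{\frac{153}{13} + \frac{1}{756 - 319}} = \frac{1}{\frac{153}{13} + \frac{1}{437}} = \frac{1}{\frac{66874}{5681}} = \frac{5681}{66874}$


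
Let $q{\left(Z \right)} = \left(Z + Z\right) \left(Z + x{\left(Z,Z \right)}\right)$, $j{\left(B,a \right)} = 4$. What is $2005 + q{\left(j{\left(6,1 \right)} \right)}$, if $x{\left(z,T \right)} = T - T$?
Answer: $2037$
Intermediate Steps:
$x{\left(z,T \right)} = 0$
$q{\left(Z \right)} = 2 Z^{2}$ ($q{\left(Z \right)} = \left(Z + Z\right) \left(Z + 0\right) = 2 Z Z = 2 Z^{2}$)
$2005 + q{\left(j{\left(6,1 \right)} \right)} = 2005 + 2 \cdot 4^{2} = 2005 + 2 \cdot 16 = 2005 + 32 = 2037$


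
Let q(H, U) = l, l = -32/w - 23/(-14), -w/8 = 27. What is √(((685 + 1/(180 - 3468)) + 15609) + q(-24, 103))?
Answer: √19423060097826/34524 ≈ 127.66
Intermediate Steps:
w = -216 (w = -8*27 = -216)
l = 677/378 (l = -32/(-216) - 23/(-14) = -32*(-1/216) - 23*(-1/14) = 4/27 + 23/14 = 677/378 ≈ 1.7910)
q(H, U) = 677/378
√(((685 + 1/(180 - 3468)) + 15609) + q(-24, 103)) = √(((685 + 1/(180 - 3468)) + 15609) + 677/378) = √(((685 + 1/(-3288)) + 15609) + 677/378) = √(((685 - 1/3288) + 15609) + 677/378) = √((2252279/3288 + 15609) + 677/378) = √(53574671/3288 + 677/378) = √(3375575269/207144) = √19423060097826/34524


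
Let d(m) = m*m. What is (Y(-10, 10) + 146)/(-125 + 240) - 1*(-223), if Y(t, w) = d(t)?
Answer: 25891/115 ≈ 225.14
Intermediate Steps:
d(m) = m**2
Y(t, w) = t**2
(Y(-10, 10) + 146)/(-125 + 240) - 1*(-223) = ((-10)**2 + 146)/(-125 + 240) - 1*(-223) = (100 + 146)/115 + 223 = 246*(1/115) + 223 = 246/115 + 223 = 25891/115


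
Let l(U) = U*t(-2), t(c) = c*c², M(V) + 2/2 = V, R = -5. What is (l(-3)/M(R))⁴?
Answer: 256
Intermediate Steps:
M(V) = -1 + V
t(c) = c³
l(U) = -8*U (l(U) = U*(-2)³ = U*(-8) = -8*U)
(l(-3)/M(R))⁴ = ((-8*(-3))/(-1 - 5))⁴ = (24/(-6))⁴ = (24*(-⅙))⁴ = (-4)⁴ = 256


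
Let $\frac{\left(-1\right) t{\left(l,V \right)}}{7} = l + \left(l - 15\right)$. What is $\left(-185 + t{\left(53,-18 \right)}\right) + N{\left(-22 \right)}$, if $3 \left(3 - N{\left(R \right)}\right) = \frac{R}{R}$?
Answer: $- \frac{2458}{3} \approx -819.33$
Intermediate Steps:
$N{\left(R \right)} = \frac{8}{3}$ ($N{\left(R \right)} = 3 - \frac{R \frac{1}{R}}{3} = 3 - \frac{1}{3} = \frac{8}{3}$)
$t{\left(l,V \right)} = 105 - 14 l$ ($t{\left(l,V \right)} = - 7 \left(l + \left(l - 15\right)\right) = - 7 \left(l + \left(-15 + l\right)\right) = - 7 \left(-15 + 2 l\right) = 105 - 14 l$)
$\left(-185 + t{\left(53,-18 \right)}\right) + N{\left(-22 \right)} = \left(-185 + \left(105 - 742\right)\right) + \frac{8}{3} = \left(-185 - 637\right) + \frac{8}{3} = -822 + \frac{8}{3} = - \frac{2458}{3}$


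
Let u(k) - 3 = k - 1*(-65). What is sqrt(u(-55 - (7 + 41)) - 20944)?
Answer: 9*I*sqrt(259) ≈ 144.84*I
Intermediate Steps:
u(k) = 68 + k (u(k) = 3 + (k - 1*(-65)) = 3 + (k + 65) = 3 + (65 + k) = 68 + k)
sqrt(u(-55 - (7 + 41)) - 20944) = sqrt((68 + (-55 - (7 + 41))) - 20944) = sqrt((68 + (-55 - 1*48)) - 20944) = sqrt((68 + (-55 - 48)) - 20944) = sqrt((68 - 103) - 20944) = sqrt(-35 - 20944) = sqrt(-20979) = 9*I*sqrt(259)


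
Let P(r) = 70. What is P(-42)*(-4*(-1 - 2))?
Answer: 840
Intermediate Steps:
P(-42)*(-4*(-1 - 2)) = 70*(-4*(-1 - 2)) = 70*(-4*(-3)) = 70*12 = 840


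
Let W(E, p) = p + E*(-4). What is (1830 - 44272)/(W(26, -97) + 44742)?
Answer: -42442/44541 ≈ -0.95288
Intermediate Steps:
W(E, p) = p - 4*E
(1830 - 44272)/(W(26, -97) + 44742) = (1830 - 44272)/((-97 - 4*26) + 44742) = -42442/((-97 - 104) + 44742) = -42442/(-201 + 44742) = -42442/44541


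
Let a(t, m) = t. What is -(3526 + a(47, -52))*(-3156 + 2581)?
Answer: 2054475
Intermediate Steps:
-(3526 + a(47, -52))*(-3156 + 2581) = -(3526 + 47)*(-3156 + 2581) = -3573*(-575) = -1*(-2054475) = 2054475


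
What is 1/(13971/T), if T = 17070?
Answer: 5690/4657 ≈ 1.2218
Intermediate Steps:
1/(13971/T) = 1/(13971/17070) = 1/(13971*(1/17070)) = 1/(4657/5690) = 5690/4657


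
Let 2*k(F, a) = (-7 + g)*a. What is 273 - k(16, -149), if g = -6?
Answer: -1391/2 ≈ -695.50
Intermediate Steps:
k(F, a) = -13*a/2 (k(F, a) = ((-7 - 6)*a)/2 = (-13*a)/2 = -13*a/2)
273 - k(16, -149) = 273 - (-13)*(-149)/2 = 273 - 1*1937/2 = 273 - 1937/2 = -1391/2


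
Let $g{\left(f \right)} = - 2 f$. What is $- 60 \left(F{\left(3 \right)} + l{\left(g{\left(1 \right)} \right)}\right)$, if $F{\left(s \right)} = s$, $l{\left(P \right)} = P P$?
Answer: $-420$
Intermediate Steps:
$l{\left(P \right)} = P^{2}$
$- 60 \left(F{\left(3 \right)} + l{\left(g{\left(1 \right)} \right)}\right) = - 60 \left(3 + \left(\left(-2\right) 1\right)^{2}\right) = - 60 \left(3 + \left(-2\right)^{2}\right) = - 60 \left(3 + 4\right) = \left(-60\right) 7 = -420$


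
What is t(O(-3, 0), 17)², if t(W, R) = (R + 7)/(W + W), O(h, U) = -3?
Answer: 16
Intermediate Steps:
t(W, R) = (7 + R)/(2*W) (t(W, R) = (7 + R)/((2*W)) = (7 + R)*(1/(2*W)) = (7 + R)/(2*W))
t(O(-3, 0), 17)² = ((½)*(7 + 17)/(-3))² = ((½)*(-⅓)*24)² = (-4)² = 16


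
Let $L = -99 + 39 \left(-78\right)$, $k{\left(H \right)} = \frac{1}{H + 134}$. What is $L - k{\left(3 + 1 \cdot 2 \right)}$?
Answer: $- \frac{436600}{139} \approx -3141.0$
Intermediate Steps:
$k{\left(H \right)} = \frac{1}{134 + H}$
$L = -3141$ ($L = -99 - 3042 = -3141$)
$L - k{\left(3 + 1 \cdot 2 \right)} = -3141 - \frac{1}{134 + \left(3 + 1 \cdot 2\right)} = -3141 - \frac{1}{134 + \left(3 + 2\right)} = -3141 - \frac{1}{134 + 5} = -3141 - \frac{1}{139} = - \frac{436600}{139}$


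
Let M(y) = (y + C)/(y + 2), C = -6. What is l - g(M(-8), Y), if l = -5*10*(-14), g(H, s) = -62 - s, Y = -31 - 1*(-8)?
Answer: 739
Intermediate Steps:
M(y) = (-6 + y)/(2 + y) (M(y) = (y - 6)/(y + 2) = (-6 + y)/(2 + y))
Y = -23 (Y = -31 + 8 = -23)
l = 700 (l = -50*(-14) = 700)
l - g(M(-8), Y) = 700 - (-62 - 1*(-23)) = 700 - (-62 + 23) = 700 - 1*(-39) = 700 + 39 = 739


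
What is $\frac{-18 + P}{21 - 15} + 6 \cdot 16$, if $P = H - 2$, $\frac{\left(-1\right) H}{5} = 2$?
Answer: $91$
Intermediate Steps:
$H = -10$ ($H = \left(-5\right) 2 = -10$)
$P = -12$ ($P = -10 - 2 = -12$)
$\frac{-18 + P}{21 - 15} + 6 \cdot 16 = \frac{-18 - 12}{21 - 15} + 6 \cdot 16 = - \frac{30}{6} + 96 = \left(-30\right) \frac{1}{6} + 96 = -5 + 96 = 91$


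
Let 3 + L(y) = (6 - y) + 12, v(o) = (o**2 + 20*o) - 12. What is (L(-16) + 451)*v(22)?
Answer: 439584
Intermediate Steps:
v(o) = -12 + o**2 + 20*o
L(y) = 15 - y (L(y) = -3 + ((6 - y) + 12) = -3 + (18 - y) = 15 - y)
(L(-16) + 451)*v(22) = ((15 - 1*(-16)) + 451)*(-12 + 22**2 + 20*22) = ((15 + 16) + 451)*(-12 + 484 + 440) = (31 + 451)*912 = 482*912 = 439584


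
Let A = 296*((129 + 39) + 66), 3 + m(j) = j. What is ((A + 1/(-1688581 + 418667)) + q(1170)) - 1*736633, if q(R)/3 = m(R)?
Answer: -843055267353/1269914 ≈ -6.6387e+5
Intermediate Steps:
m(j) = -3 + j
q(R) = -9 + 3*R (q(R) = 3*(-3 + R) = -9 + 3*R)
A = 69264 (A = 296*(168 + 66) = 296*234 = 69264)
((A + 1/(-1688581 + 418667)) + q(1170)) - 1*736633 = ((69264 + 1/(-1688581 + 418667)) + (-9 + 3*1170)) - 1*736633 = ((69264 + 1/(-1269914)) + (-9 + 3510)) - 736633 = ((69264 - 1/1269914) + 3501) - 736633 = (87959323295/1269914 + 3501) - 736633 = 92405292209/1269914 - 736633 = -843055267353/1269914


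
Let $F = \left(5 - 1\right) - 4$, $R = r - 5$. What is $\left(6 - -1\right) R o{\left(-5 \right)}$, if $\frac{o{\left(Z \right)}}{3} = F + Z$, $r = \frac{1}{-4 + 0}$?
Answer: $\frac{2205}{4} \approx 551.25$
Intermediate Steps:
$r = - \frac{1}{4}$ ($r = \frac{1}{-4} = - \frac{1}{4} \approx -0.25$)
$R = - \frac{21}{4}$ ($R = - \frac{1}{4} - 5 = - \frac{21}{4} \approx -5.25$)
$F = 0$ ($F = 4 - 4 = 0$)
$o{\left(Z \right)} = 3 Z$ ($o{\left(Z \right)} = 3 \left(0 + Z\right) = 3 Z$)
$\left(6 - -1\right) R o{\left(-5 \right)} = \left(6 - -1\right) \left(- \frac{21}{4}\right) 3 \left(-5\right) = \left(6 + 1\right) \left(- \frac{21}{4}\right) \left(-15\right) = 7 \left(- \frac{21}{4}\right) \left(-15\right) = \left(- \frac{147}{4}\right) \left(-15\right) = \frac{2205}{4}$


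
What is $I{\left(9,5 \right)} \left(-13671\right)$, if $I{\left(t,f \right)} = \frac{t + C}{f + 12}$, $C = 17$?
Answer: $- \frac{355446}{17} \approx -20909.0$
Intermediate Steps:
$I{\left(t,f \right)} = \frac{17 + t}{12 + f}$ ($I{\left(t,f \right)} = \frac{t + 17}{f + 12} = \frac{17 + t}{12 + f}$)
$I{\left(9,5 \right)} \left(-13671\right) = \frac{17 + 9}{12 + 5} \left(-13671\right) = \frac{1}{17} \cdot 26 \left(-13671\right) = \frac{26}{17} \left(-13671\right) = - \frac{355446}{17}$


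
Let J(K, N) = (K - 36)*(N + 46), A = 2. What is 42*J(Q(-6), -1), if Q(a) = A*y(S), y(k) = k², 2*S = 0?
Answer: -68040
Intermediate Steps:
S = 0 (S = (½)*0 = 0)
Q(a) = 0 (Q(a) = 2*0² = 2*0 = 0)
J(K, N) = (-36 + K)*(46 + N)
42*J(Q(-6), -1) = 42*(-1656 - 36*(-1) + 46*0 + 0*(-1)) = 42*(-1656 + 36 + 0 + 0) = 42*(-1620) = -68040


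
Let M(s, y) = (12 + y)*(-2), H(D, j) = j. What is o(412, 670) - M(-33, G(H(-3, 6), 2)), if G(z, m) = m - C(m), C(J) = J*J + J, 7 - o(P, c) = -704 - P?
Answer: 1139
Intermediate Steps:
o(P, c) = 711 + P (o(P, c) = 7 - (-704 - P) = 7 + (704 + P) = 711 + P)
C(J) = J + J² (C(J) = J² + J = J + J²)
G(z, m) = m - m*(1 + m)
M(s, y) = -24 - 2*y
o(412, 670) - M(-33, G(H(-3, 6), 2)) = (711 + 412) - (-24 - (-2)*2²) = 1123 - (-24 - (-2)*4) = 1123 - (-24 - 2*(-4)) = 1123 - (-24 + 8) = 1123 - 1*(-16) = 1123 + 16 = 1139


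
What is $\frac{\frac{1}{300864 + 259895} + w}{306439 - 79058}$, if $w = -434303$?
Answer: $- \frac{22139937816}{11591449289} \approx -1.91$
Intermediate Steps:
$\frac{\frac{1}{300864 + 259895} + w}{306439 - 79058} = \frac{\frac{1}{300864 + 259895} - 434303}{306439 - 79058} = \frac{\frac{1}{560759} - 434303}{227381} = \left(\frac{1}{560759} - 434303\right) \frac{1}{227381} = \left(- \frac{243539315976}{560759}\right) \frac{1}{227381} = - \frac{22139937816}{11591449289}$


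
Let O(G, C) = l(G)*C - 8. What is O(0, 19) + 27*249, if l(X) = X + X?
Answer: 6715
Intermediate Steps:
l(X) = 2*X
O(G, C) = -8 + 2*C*G (O(G, C) = (2*G)*C - 8 = 2*C*G - 8 = -8 + 2*C*G)
O(0, 19) + 27*249 = (-8 + 2*19*0) + 27*249 = (-8 + 0) + 6723 = -8 + 6723 = 6715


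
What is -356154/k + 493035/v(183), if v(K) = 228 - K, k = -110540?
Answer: 1817203861/165810 ≈ 10960.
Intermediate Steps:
-356154/k + 493035/v(183) = -356154/(-110540) + 493035/(228 - 1*183) = -356154*(-1/110540) + 493035/(228 - 183) = 178077/55270 + 493035/45 = 178077/55270 + 493035*(1/45) = 178077/55270 + 32869/3 = 1817203861/165810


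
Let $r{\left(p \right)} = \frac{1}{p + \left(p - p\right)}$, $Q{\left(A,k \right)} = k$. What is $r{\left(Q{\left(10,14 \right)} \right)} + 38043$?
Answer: $\frac{532603}{14} \approx 38043.0$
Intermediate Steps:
$r{\left(p \right)} = \frac{1}{p}$ ($r{\left(p \right)} = \frac{1}{p + 0} = \frac{1}{p}$)
$r{\left(Q{\left(10,14 \right)} \right)} + 38043 = \frac{1}{14} + 38043 = \frac{532603}{14}$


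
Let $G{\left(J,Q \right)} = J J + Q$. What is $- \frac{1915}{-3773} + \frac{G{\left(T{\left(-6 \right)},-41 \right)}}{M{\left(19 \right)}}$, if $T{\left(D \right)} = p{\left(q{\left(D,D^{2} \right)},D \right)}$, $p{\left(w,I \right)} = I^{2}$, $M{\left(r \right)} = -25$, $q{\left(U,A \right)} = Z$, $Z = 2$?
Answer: $- \frac{937448}{18865} \approx -49.692$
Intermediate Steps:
$q{\left(U,A \right)} = 2$
$T{\left(D \right)} = D^{2}$
$G{\left(J,Q \right)} = Q + J^{2}$ ($G{\left(J,Q \right)} = J^{2} + Q = Q + J^{2}$)
$- \frac{1915}{-3773} + \frac{G{\left(T{\left(-6 \right)},-41 \right)}}{M{\left(19 \right)}} = - \frac{1915}{-3773} + \frac{-41 + \left(\left(-6\right)^{2}\right)^{2}}{-25} = \left(-1915\right) \left(- \frac{1}{3773}\right) + \left(-41 + 36^{2}\right) \left(- \frac{1}{25}\right) = \frac{1915}{3773} + \left(-41 + 1296\right) \left(- \frac{1}{25}\right) = \frac{1915}{3773} + 1255 \left(- \frac{1}{25}\right) = \frac{1915}{3773} - \frac{251}{5} = - \frac{937448}{18865}$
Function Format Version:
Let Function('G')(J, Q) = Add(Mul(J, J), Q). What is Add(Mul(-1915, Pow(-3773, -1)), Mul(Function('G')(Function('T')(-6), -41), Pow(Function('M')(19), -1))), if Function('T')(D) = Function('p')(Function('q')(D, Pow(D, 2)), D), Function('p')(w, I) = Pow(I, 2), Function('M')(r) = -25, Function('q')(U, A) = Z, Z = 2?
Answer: Rational(-937448, 18865) ≈ -49.692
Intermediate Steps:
Function('q')(U, A) = 2
Function('T')(D) = Pow(D, 2)
Function('G')(J, Q) = Add(Q, Pow(J, 2)) (Function('G')(J, Q) = Add(Pow(J, 2), Q) = Add(Q, Pow(J, 2)))
Add(Mul(-1915, Pow(-3773, -1)), Mul(Function('G')(Function('T')(-6), -41), Pow(Function('M')(19), -1))) = Add(Mul(-1915, Pow(-3773, -1)), Mul(Add(-41, Pow(Pow(-6, 2), 2)), Pow(-25, -1))) = Add(Mul(-1915, Rational(-1, 3773)), Mul(Add(-41, Pow(36, 2)), Rational(-1, 25))) = Add(Rational(1915, 3773), Mul(Add(-41, 1296), Rational(-1, 25))) = Add(Rational(1915, 3773), Mul(1255, Rational(-1, 25))) = Add(Rational(1915, 3773), Rational(-251, 5)) = Rational(-937448, 18865)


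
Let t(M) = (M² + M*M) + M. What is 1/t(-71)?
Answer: 1/10011 ≈ 9.9890e-5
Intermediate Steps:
t(M) = M + 2*M² (t(M) = (M² + M²) + M = 2*M² + M = M + 2*M²)
1/t(-71) = 1/(-71*(1 + 2*(-71))) = 1/(-71*(1 - 142)) = 1/(-71*(-141)) = 1/10011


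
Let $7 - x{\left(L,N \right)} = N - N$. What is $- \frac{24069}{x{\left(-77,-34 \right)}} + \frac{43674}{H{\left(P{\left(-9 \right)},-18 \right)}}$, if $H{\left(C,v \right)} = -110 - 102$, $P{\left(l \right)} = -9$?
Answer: $- \frac{2704173}{742} \approx -3644.4$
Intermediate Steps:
$x{\left(L,N \right)} = 7$ ($x{\left(L,N \right)} = 7 - \left(N - N\right) = 7 - 0 = 7 + 0 = 7$)
$H{\left(C,v \right)} = -212$
$- \frac{24069}{x{\left(-77,-34 \right)}} + \frac{43674}{H{\left(P{\left(-9 \right)},-18 \right)}} = - \frac{24069}{7} + \frac{43674}{-212} = \left(-24069\right) \frac{1}{7} + 43674 \left(- \frac{1}{212}\right) = - \frac{24069}{7} - \frac{21837}{106} = - \frac{2704173}{742}$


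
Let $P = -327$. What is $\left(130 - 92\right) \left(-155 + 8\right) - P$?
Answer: $-5259$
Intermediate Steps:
$\left(130 - 92\right) \left(-155 + 8\right) - P = \left(130 - 92\right) \left(-155 + 8\right) - -327 = 38 \left(-147\right) + 327 = -5586 + 327 = -5259$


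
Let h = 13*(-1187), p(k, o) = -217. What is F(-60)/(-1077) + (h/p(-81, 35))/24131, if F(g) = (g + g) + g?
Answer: 319725349/1879877293 ≈ 0.17008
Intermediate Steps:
h = -15431
F(g) = 3*g (F(g) = 2*g + g = 3*g)
F(-60)/(-1077) + (h/p(-81, 35))/24131 = (3*(-60))/(-1077) - 15431/(-217)/24131 = -180*(-1/1077) - 15431*(-1/217)*(1/24131) = 60/359 + (15431/217)*(1/24131) = 60/359 + 15431/5236427 = 319725349/1879877293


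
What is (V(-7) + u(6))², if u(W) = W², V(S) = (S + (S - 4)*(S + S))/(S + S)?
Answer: 2601/4 ≈ 650.25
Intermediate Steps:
V(S) = (S + 2*S*(-4 + S))/(2*S) (V(S) = (S + (-4 + S)*(2*S))/((2*S)) = (S + 2*S*(-4 + S))*(1/(2*S)) = (S + 2*S*(-4 + S))/(2*S))
(V(-7) + u(6))² = ((-7/2 - 7) + 6²)² = (-21/2 + 36)² = (51/2)² = 2601/4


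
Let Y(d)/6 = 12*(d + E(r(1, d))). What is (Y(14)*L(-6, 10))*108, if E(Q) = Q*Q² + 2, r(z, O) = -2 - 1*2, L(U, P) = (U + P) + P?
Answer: -5225472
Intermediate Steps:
L(U, P) = U + 2*P (L(U, P) = (P + U) + P = U + 2*P)
r(z, O) = -4 (r(z, O) = -2 - 2 = -4)
E(Q) = 2 + Q³ (E(Q) = Q³ + 2 = 2 + Q³)
Y(d) = -4464 + 72*d (Y(d) = 6*(12*(d + (2 + (-4)³))) = 6*(12*(d + (2 - 64))) = 6*(12*(d - 62)) = 6*(12*(-62 + d)) = 6*(-744 + 12*d) = -4464 + 72*d)
(Y(14)*L(-6, 10))*108 = ((-4464 + 72*14)*(-6 + 2*10))*108 = ((-4464 + 1008)*(-6 + 20))*108 = -3456*14*108 = -48384*108 = -5225472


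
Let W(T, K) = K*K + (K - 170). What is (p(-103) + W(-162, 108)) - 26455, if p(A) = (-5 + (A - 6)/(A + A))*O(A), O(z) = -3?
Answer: -3056955/206 ≈ -14840.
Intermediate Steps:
W(T, K) = -170 + K + K² (W(T, K) = K² + (-170 + K) = -170 + K + K²)
p(A) = 15 - 3*(-6 + A)/(2*A) (p(A) = (-5 + (A - 6)/(A + A))*(-3) = (-5 + (-6 + A)/((2*A)))*(-3) = (-5 + (-6 + A)*(1/(2*A)))*(-3) = (-5 + (-6 + A)/(2*A))*(-3) = 15 - 3*(-6 + A)/(2*A))
(p(-103) + W(-162, 108)) - 26455 = ((27/2 + 9/(-103)) + (-170 + 108 + 108²)) - 26455 = ((27/2 + 9*(-1/103)) + (-170 + 108 + 11664)) - 26455 = ((27/2 - 9/103) + 11602) - 26455 = (2763/206 + 11602) - 26455 = 2392775/206 - 26455 = -3056955/206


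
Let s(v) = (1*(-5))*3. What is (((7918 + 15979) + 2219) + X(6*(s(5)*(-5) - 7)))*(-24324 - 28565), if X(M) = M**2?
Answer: -10185363620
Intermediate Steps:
s(v) = -15 (s(v) = -5*3 = -15)
(((7918 + 15979) + 2219) + X(6*(s(5)*(-5) - 7)))*(-24324 - 28565) = (((7918 + 15979) + 2219) + (6*(-15*(-5) - 7))**2)*(-24324 - 28565) = ((23897 + 2219) + (6*(75 - 7))**2)*(-52889) = (26116 + (6*68)**2)*(-52889) = (26116 + 408**2)*(-52889) = (26116 + 166464)*(-52889) = 192580*(-52889) = -10185363620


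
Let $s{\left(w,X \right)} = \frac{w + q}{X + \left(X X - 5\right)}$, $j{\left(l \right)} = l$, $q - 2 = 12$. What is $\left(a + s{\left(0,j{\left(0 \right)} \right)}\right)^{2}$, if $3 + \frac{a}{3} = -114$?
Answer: $\frac{3129361}{25} \approx 1.2517 \cdot 10^{5}$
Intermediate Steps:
$q = 14$ ($q = 2 + 12 = 14$)
$a = -351$ ($a = -9 + 3 \left(-114\right) = -9 - 342 = -351$)
$s{\left(w,X \right)} = \frac{14 + w}{-5 + X + X^{2}}$ ($s{\left(w,X \right)} = \frac{w + 14}{X + \left(X X - 5\right)} = \frac{14 + w}{X + \left(X^{2} - 5\right)} = \frac{14 + w}{X + \left(-5 + X^{2}\right)} = \frac{14 + w}{-5 + X + X^{2}}$)
$\left(a + s{\left(0,j{\left(0 \right)} \right)}\right)^{2} = \left(-351 + \frac{14 + 0}{-5 + 0 + 0^{2}}\right)^{2} = \left(-351 + \frac{1}{-5 + 0 + 0} \cdot 14\right)^{2} = \left(-351 + \frac{1}{-5} \cdot 14\right)^{2} = \left(-351 - \frac{14}{5}\right)^{2} = \left(- \frac{1769}{5}\right)^{2} = \frac{3129361}{25}$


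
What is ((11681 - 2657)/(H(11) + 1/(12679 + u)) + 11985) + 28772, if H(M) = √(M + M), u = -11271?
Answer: 592523842969/14538069 + 5963251712*√22/14538069 ≈ 42681.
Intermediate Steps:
H(M) = √2*√M (H(M) = √(2*M) = √2*√M)
((11681 - 2657)/(H(11) + 1/(12679 + u)) + 11985) + 28772 = ((11681 - 2657)/(√2*√11 + 1/(12679 - 11271)) + 11985) + 28772 = (9024/(√22 + 1/1408) + 11985) + 28772 = (9024/(1/1408 + √22) + 11985) + 28772 = (11985 + 9024/(1/1408 + √22)) + 28772 = 40757 + 9024/(1/1408 + √22)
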